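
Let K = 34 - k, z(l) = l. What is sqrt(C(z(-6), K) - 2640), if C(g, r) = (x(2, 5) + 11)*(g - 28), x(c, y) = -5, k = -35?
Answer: 6*I*sqrt(79) ≈ 53.329*I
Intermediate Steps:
K = 69 (K = 34 - 1*(-35) = 34 + 35 = 69)
C(g, r) = -168 + 6*g (C(g, r) = (-5 + 11)*(g - 28) = 6*(-28 + g) = -168 + 6*g)
sqrt(C(z(-6), K) - 2640) = sqrt((-168 + 6*(-6)) - 2640) = sqrt((-168 - 36) - 2640) = sqrt(-204 - 2640) = sqrt(-2844) = 6*I*sqrt(79)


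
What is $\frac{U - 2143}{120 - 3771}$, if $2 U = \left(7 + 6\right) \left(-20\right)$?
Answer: $\frac{2273}{3651} \approx 0.62257$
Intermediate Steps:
$U = -130$ ($U = \frac{\left(7 + 6\right) \left(-20\right)}{2} = \frac{13 \left(-20\right)}{2} = \frac{1}{2} \left(-260\right) = -130$)
$\frac{U - 2143}{120 - 3771} = \frac{-130 - 2143}{120 - 3771} = - \frac{2273}{-3651} = \left(-2273\right) \left(- \frac{1}{3651}\right) = \frac{2273}{3651}$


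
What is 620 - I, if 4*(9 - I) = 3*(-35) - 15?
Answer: 581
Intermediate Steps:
I = 39 (I = 9 - (3*(-35) - 15)/4 = 9 - (-105 - 15)/4 = 9 - ¼*(-120) = 9 + 30 = 39)
620 - I = 620 - 1*39 = 620 - 39 = 581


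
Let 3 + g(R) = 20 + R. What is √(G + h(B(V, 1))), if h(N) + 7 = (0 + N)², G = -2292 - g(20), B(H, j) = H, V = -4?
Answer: 4*I*√145 ≈ 48.166*I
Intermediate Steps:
g(R) = 17 + R (g(R) = -3 + (20 + R) = 17 + R)
G = -2329 (G = -2292 - (17 + 20) = -2292 - 1*37 = -2292 - 37 = -2329)
h(N) = -7 + N² (h(N) = -7 + (0 + N)² = -7 + N²)
√(G + h(B(V, 1))) = √(-2329 + (-7 + (-4)²)) = √(-2329 + (-7 + 16)) = √(-2329 + 9) = √(-2320) = 4*I*√145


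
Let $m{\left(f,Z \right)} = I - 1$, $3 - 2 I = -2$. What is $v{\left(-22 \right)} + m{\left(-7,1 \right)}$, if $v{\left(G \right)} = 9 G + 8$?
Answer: $- \frac{377}{2} \approx -188.5$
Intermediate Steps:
$I = \frac{5}{2}$ ($I = \frac{3}{2} - -1 = \frac{3}{2} + 1 = \frac{5}{2} \approx 2.5$)
$v{\left(G \right)} = 8 + 9 G$
$m{\left(f,Z \right)} = \frac{3}{2}$ ($m{\left(f,Z \right)} = \frac{5}{2} - 1 = \frac{3}{2}$)
$v{\left(-22 \right)} + m{\left(-7,1 \right)} = \left(8 + 9 \left(-22\right)\right) + \frac{3}{2} = \left(8 - 198\right) + \frac{3}{2} = -190 + \frac{3}{2} = - \frac{377}{2}$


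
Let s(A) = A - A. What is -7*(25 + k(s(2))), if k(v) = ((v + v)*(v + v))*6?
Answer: -175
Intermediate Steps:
s(A) = 0
k(v) = 24*v² (k(v) = ((2*v)*(2*v))*6 = (4*v²)*6 = 24*v²)
-7*(25 + k(s(2))) = -7*(25 + 24*0²) = -7*(25 + 24*0) = -7*(25 + 0) = -7*25 = -175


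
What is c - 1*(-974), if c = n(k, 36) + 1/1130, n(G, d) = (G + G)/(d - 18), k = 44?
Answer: 9955309/10170 ≈ 978.89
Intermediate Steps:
n(G, d) = 2*G/(-18 + d) (n(G, d) = (2*G)/(-18 + d) = 2*G/(-18 + d))
c = 49729/10170 (c = 2*44/(-18 + 36) + 1/1130 = 2*44/18 + 1/1130 = 2*44*(1/18) + 1/1130 = 44/9 + 1/1130 = 49729/10170 ≈ 4.8898)
c - 1*(-974) = 49729/10170 - 1*(-974) = 49729/10170 + 974 = 9955309/10170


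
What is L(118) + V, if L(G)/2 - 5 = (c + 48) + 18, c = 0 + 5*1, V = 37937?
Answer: 38089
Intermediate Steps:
c = 5 (c = 0 + 5 = 5)
L(G) = 152 (L(G) = 10 + 2*((5 + 48) + 18) = 10 + 2*(53 + 18) = 10 + 2*71 = 10 + 142 = 152)
L(118) + V = 152 + 37937 = 38089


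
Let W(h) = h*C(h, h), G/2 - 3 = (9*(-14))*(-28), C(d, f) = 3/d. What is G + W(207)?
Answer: 7065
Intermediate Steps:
G = 7062 (G = 6 + 2*((9*(-14))*(-28)) = 6 + 2*(-126*(-28)) = 6 + 2*3528 = 6 + 7056 = 7062)
W(h) = 3 (W(h) = h*(3/h) = 3)
G + W(207) = 7062 + 3 = 7065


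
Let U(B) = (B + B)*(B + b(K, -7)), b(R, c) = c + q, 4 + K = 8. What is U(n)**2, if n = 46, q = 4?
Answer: 15649936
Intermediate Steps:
K = 4 (K = -4 + 8 = 4)
b(R, c) = 4 + c (b(R, c) = c + 4 = 4 + c)
U(B) = 2*B*(-3 + B) (U(B) = (B + B)*(B + (4 - 7)) = (2*B)*(B - 3) = (2*B)*(-3 + B) = 2*B*(-3 + B))
U(n)**2 = (2*46*(-3 + 46))**2 = (2*46*43)**2 = 3956**2 = 15649936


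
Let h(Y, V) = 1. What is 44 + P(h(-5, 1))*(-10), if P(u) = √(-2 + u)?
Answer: 44 - 10*I ≈ 44.0 - 10.0*I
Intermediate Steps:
44 + P(h(-5, 1))*(-10) = 44 + √(-2 + 1)*(-10) = 44 + √(-1)*(-10) = 44 + I*(-10) = 44 - 10*I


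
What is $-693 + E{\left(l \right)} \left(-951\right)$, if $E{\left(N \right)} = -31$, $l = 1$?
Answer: $28788$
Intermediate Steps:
$-693 + E{\left(l \right)} \left(-951\right) = -693 - -29481 = -693 + 29481 = 28788$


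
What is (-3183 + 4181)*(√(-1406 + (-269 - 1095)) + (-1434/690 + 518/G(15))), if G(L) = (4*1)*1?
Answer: 14624193/115 + 998*I*√2770 ≈ 1.2717e+5 + 52526.0*I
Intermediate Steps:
G(L) = 4 (G(L) = 4*1 = 4)
(-3183 + 4181)*(√(-1406 + (-269 - 1095)) + (-1434/690 + 518/G(15))) = (-3183 + 4181)*(√(-1406 + (-269 - 1095)) + (-1434/690 + 518/4)) = 998*(√(-1406 - 1364) + (-1434*1/690 + 518*(¼))) = 998*(√(-2770) + (-239/115 + 259/2)) = 998*(I*√2770 + 29307/230) = 998*(29307/230 + I*√2770) = 14624193/115 + 998*I*√2770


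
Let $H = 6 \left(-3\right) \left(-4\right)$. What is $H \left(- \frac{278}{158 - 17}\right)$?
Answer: $- \frac{6672}{47} \approx -141.96$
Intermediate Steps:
$H = 72$ ($H = \left(-18\right) \left(-4\right) = 72$)
$H \left(- \frac{278}{158 - 17}\right) = 72 \left(- \frac{278}{158 - 17}\right) = 72 \left(- \frac{278}{141}\right) = - \frac{6672}{47}$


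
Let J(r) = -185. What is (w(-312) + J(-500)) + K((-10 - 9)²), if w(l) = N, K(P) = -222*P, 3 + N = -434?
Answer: -80764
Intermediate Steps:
N = -437 (N = -3 - 434 = -437)
w(l) = -437
(w(-312) + J(-500)) + K((-10 - 9)²) = (-437 - 185) - 222*(-10 - 9)² = -622 - 222*(-19)² = -622 - 222*361 = -622 - 80142 = -80764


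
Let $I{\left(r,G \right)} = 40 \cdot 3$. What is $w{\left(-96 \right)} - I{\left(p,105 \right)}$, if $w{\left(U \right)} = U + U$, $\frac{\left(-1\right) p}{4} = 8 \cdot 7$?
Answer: $-312$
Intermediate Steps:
$p = -224$ ($p = - 4 \cdot 8 \cdot 7 = \left(-4\right) 56 = -224$)
$w{\left(U \right)} = 2 U$
$I{\left(r,G \right)} = 120$
$w{\left(-96 \right)} - I{\left(p,105 \right)} = 2 \left(-96\right) - 120 = -192 - 120 = -312$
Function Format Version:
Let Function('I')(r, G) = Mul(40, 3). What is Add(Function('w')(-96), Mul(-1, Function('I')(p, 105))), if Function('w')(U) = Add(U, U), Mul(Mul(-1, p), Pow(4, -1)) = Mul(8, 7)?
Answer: -312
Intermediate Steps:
p = -224 (p = Mul(-4, Mul(8, 7)) = Mul(-4, 56) = -224)
Function('w')(U) = Mul(2, U)
Function('I')(r, G) = 120
Add(Function('w')(-96), Mul(-1, Function('I')(p, 105))) = Add(Mul(2, -96), Mul(-1, 120)) = Add(-192, -120) = -312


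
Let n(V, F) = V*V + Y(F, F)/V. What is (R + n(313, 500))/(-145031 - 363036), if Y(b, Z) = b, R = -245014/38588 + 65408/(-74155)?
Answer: -3988210425144019/20684039254781770 ≈ -0.19282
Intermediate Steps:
R = -940589867/130067870 (R = -245014*1/38588 + 65408*(-1/74155) = -11137/1754 - 65408/74155 = -940589867/130067870 ≈ -7.2315)
n(V, F) = V**2 + F/V (n(V, F) = V*V + F/V = V**2 + F/V)
(R + n(313, 500))/(-145031 - 363036) = (-940589867/130067870 + (500 + 313**3)/313)/(-145031 - 363036) = (-940589867/130067870 + (500 + 30664297)/313)/(-508067) = (-940589867/130067870 + (1/313)*30664797)*(-1/508067) = (-940589867/130067870 + 30664797/313)*(-1/508067) = (3988210425144019/40711243310)*(-1/508067) = -3988210425144019/20684039254781770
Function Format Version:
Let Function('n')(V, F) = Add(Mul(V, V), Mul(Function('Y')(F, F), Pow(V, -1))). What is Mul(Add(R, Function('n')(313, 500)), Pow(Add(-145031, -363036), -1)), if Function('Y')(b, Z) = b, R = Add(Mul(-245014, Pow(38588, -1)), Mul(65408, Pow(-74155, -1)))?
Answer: Rational(-3988210425144019, 20684039254781770) ≈ -0.19282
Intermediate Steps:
R = Rational(-940589867, 130067870) (R = Add(Mul(-245014, Rational(1, 38588)), Mul(65408, Rational(-1, 74155))) = Add(Rational(-11137, 1754), Rational(-65408, 74155)) = Rational(-940589867, 130067870) ≈ -7.2315)
Function('n')(V, F) = Add(Pow(V, 2), Mul(F, Pow(V, -1))) (Function('n')(V, F) = Add(Mul(V, V), Mul(F, Pow(V, -1))) = Add(Pow(V, 2), Mul(F, Pow(V, -1))))
Mul(Add(R, Function('n')(313, 500)), Pow(Add(-145031, -363036), -1)) = Mul(Add(Rational(-940589867, 130067870), Mul(Pow(313, -1), Add(500, Pow(313, 3)))), Pow(Add(-145031, -363036), -1)) = Mul(Add(Rational(-940589867, 130067870), Mul(Rational(1, 313), Add(500, 30664297))), Pow(-508067, -1)) = Mul(Add(Rational(-940589867, 130067870), Mul(Rational(1, 313), 30664797)), Rational(-1, 508067)) = Mul(Add(Rational(-940589867, 130067870), Rational(30664797, 313)), Rational(-1, 508067)) = Mul(Rational(3988210425144019, 40711243310), Rational(-1, 508067)) = Rational(-3988210425144019, 20684039254781770)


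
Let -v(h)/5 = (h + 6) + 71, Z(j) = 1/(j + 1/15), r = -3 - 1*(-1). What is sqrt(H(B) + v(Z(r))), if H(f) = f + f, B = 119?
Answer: 2*I*sqrt(30363)/29 ≈ 12.017*I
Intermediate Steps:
r = -2 (r = -3 + 1 = -2)
Z(j) = 1/(1/15 + j) (Z(j) = 1/(j + 1/15) = 1/(1/15 + j))
H(f) = 2*f
v(h) = -385 - 5*h (v(h) = -5*((h + 6) + 71) = -5*((6 + h) + 71) = -5*(77 + h) = -385 - 5*h)
sqrt(H(B) + v(Z(r))) = sqrt(2*119 + (-385 - 75/(1 + 15*(-2)))) = sqrt(238 + (-385 - 75/(1 - 30))) = sqrt(238 + (-385 - 75/(-29))) = sqrt(238 + (-385 - 75*(-1)/29)) = sqrt(238 + (-385 - 5*(-15/29))) = sqrt(238 + (-385 + 75/29)) = sqrt(238 - 11090/29) = sqrt(-4188/29) = 2*I*sqrt(30363)/29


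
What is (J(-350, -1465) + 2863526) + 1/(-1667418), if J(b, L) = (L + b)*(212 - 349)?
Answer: 5189306618657/1667418 ≈ 3.1122e+6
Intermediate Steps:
J(b, L) = -137*L - 137*b (J(b, L) = (L + b)*(-137) = -137*L - 137*b)
(J(-350, -1465) + 2863526) + 1/(-1667418) = ((-137*(-1465) - 137*(-350)) + 2863526) + 1/(-1667418) = ((200705 + 47950) + 2863526) - 1/1667418 = (248655 + 2863526) - 1/1667418 = 3112181 - 1/1667418 = 5189306618657/1667418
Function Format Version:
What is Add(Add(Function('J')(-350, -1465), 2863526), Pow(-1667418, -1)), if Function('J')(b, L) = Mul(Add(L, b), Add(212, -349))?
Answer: Rational(5189306618657, 1667418) ≈ 3.1122e+6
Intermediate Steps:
Function('J')(b, L) = Add(Mul(-137, L), Mul(-137, b)) (Function('J')(b, L) = Mul(Add(L, b), -137) = Add(Mul(-137, L), Mul(-137, b)))
Add(Add(Function('J')(-350, -1465), 2863526), Pow(-1667418, -1)) = Add(Add(Add(Mul(-137, -1465), Mul(-137, -350)), 2863526), Pow(-1667418, -1)) = Add(Add(Add(200705, 47950), 2863526), Rational(-1, 1667418)) = Add(Add(248655, 2863526), Rational(-1, 1667418)) = Add(3112181, Rational(-1, 1667418)) = Rational(5189306618657, 1667418)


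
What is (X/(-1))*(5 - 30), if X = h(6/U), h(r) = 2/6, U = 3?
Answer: 25/3 ≈ 8.3333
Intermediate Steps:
h(r) = ⅓ (h(r) = 2*(⅙) = ⅓)
X = ⅓ ≈ 0.33333
(X/(-1))*(5 - 30) = ((⅓)/(-1))*(5 - 30) = ((⅓)*(-1))*(-25) = -⅓*(-25) = 25/3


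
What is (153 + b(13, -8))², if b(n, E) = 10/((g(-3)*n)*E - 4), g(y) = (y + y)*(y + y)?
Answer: 82206638089/3511876 ≈ 23408.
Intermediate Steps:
g(y) = 4*y² (g(y) = (2*y)*(2*y) = 4*y²)
b(n, E) = 10/(-4 + 36*E*n) (b(n, E) = 10/(((4*(-3)²)*n)*E - 4) = 10/(((4*9)*n)*E - 4) = 10/((36*n)*E - 4) = 10/(36*E*n - 4) = 10/(-4 + 36*E*n))
(153 + b(13, -8))² = (153 + 5/(2*(-1 + 9*(-8)*13)))² = (153 + 5/(2*(-1 - 936)))² = (153 + (5/2)/(-937))² = (153 + (5/2)*(-1/937))² = (153 - 5/1874)² = (286717/1874)² = 82206638089/3511876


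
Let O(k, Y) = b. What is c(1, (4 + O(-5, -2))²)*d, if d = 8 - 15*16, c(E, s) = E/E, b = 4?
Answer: -232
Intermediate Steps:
O(k, Y) = 4
c(E, s) = 1
d = -232 (d = 8 - 240 = -232)
c(1, (4 + O(-5, -2))²)*d = 1*(-232) = -232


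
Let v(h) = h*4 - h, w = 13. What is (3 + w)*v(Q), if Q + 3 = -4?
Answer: -336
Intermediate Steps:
Q = -7 (Q = -3 - 4 = -7)
v(h) = 3*h (v(h) = 4*h - h = 3*h)
(3 + w)*v(Q) = (3 + 13)*(3*(-7)) = 16*(-21) = -336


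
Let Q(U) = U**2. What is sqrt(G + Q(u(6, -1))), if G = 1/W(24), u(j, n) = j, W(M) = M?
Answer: sqrt(5190)/12 ≈ 6.0035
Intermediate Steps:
G = 1/24 ≈ 0.041667
sqrt(G + Q(u(6, -1))) = sqrt(1/24 + 6**2) = sqrt(1/24 + 36) = sqrt(865/24) = sqrt(5190)/12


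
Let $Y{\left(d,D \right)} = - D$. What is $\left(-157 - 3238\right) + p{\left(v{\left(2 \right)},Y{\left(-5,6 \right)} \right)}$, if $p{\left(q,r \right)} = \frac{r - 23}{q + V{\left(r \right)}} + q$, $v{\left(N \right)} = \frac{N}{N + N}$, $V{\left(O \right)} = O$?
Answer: $- \frac{74563}{22} \approx -3389.2$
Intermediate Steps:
$v{\left(N \right)} = \frac{1}{2}$ ($v{\left(N \right)} = \frac{N}{2 N} = N \frac{1}{2 N} = \frac{1}{2}$)
$p{\left(q,r \right)} = q + \frac{-23 + r}{q + r}$ ($p{\left(q,r \right)} = \frac{r - 23}{q + r} + q = \frac{-23 + r}{q + r} + q = q + \frac{-23 + r}{q + r}$)
$\left(-157 - 3238\right) + p{\left(v{\left(2 \right)},Y{\left(-5,6 \right)} \right)} = \left(-157 - 3238\right) + \frac{-23 - 6 + \left(\frac{1}{2}\right)^{2} + \frac{\left(-1\right) 6}{2}}{\frac{1}{2} - 6} = -3395 + \frac{-23 - 6 + \frac{1}{4} + \frac{1}{2} \left(-6\right)}{\frac{1}{2} - 6} = -3395 + \frac{-23 - 6 + \frac{1}{4} - 3}{- \frac{11}{2}} = -3395 - - \frac{127}{22} = -3395 + \frac{127}{22} = - \frac{74563}{22}$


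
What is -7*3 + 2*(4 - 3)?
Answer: -19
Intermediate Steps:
-7*3 + 2*(4 - 3) = -21 + 2*1 = -21 + 2 = -19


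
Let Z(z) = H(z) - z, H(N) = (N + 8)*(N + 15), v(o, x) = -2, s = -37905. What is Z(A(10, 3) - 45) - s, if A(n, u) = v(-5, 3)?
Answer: 39200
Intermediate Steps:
A(n, u) = -2
H(N) = (8 + N)*(15 + N)
Z(z) = 120 + z**2 + 22*z (Z(z) = (120 + z**2 + 23*z) - z = 120 + z**2 + 22*z)
Z(A(10, 3) - 45) - s = (120 + (-2 - 45)**2 + 22*(-2 - 45)) - 1*(-37905) = (120 + (-47)**2 + 22*(-47)) + 37905 = (120 + 2209 - 1034) + 37905 = 1295 + 37905 = 39200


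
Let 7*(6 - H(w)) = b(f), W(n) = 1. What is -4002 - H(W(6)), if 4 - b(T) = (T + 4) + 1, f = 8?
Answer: -28065/7 ≈ -4009.3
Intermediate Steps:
b(T) = -1 - T (b(T) = 4 - ((T + 4) + 1) = 4 - ((4 + T) + 1) = 4 - (5 + T) = 4 + (-5 - T) = -1 - T)
H(w) = 51/7 (H(w) = 6 - (-1 - 1*8)/7 = 6 - (-1 - 8)/7 = 6 - ⅐*(-9) = 6 + 9/7 = 51/7)
-4002 - H(W(6)) = -4002 - 1*51/7 = -4002 - 51/7 = -28065/7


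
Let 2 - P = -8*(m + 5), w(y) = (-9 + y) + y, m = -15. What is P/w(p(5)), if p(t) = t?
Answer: -78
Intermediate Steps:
w(y) = -9 + 2*y
P = -78 (P = 2 - (-8)*(-15 + 5) = 2 - (-8)*(-10) = 2 - 1*80 = 2 - 80 = -78)
P/w(p(5)) = -78/(-9 + 2*5) = -78/(-9 + 10) = -78/1 = -78*1 = -78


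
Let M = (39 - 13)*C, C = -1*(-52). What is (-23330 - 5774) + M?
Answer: -27752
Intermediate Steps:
C = 52
M = 1352 (M = (39 - 13)*52 = 26*52 = 1352)
(-23330 - 5774) + M = (-23330 - 5774) + 1352 = -29104 + 1352 = -27752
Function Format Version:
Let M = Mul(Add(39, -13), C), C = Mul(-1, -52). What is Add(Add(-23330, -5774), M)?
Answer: -27752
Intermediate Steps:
C = 52
M = 1352 (M = Mul(Add(39, -13), 52) = Mul(26, 52) = 1352)
Add(Add(-23330, -5774), M) = Add(Add(-23330, -5774), 1352) = Add(-29104, 1352) = -27752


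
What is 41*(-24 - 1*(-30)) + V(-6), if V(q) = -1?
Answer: 245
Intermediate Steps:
41*(-24 - 1*(-30)) + V(-6) = 41*(-24 - 1*(-30)) - 1 = 41*(-24 + 30) - 1 = 41*6 - 1 = 246 - 1 = 245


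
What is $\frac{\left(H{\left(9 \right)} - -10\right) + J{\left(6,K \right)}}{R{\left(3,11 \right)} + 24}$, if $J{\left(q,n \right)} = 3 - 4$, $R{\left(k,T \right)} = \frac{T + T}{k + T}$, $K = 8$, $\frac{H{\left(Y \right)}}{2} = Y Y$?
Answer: $\frac{1197}{179} \approx 6.6871$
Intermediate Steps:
$H{\left(Y \right)} = 2 Y^{2}$ ($H{\left(Y \right)} = 2 Y Y = 2 Y^{2}$)
$R{\left(k,T \right)} = \frac{2 T}{T + k}$
$J{\left(q,n \right)} = -1$ ($J{\left(q,n \right)} = 3 - 4 = -1$)
$\frac{\left(H{\left(9 \right)} - -10\right) + J{\left(6,K \right)}}{R{\left(3,11 \right)} + 24} = \frac{\left(2 \cdot 9^{2} - -10\right) - 1}{2 \cdot 11 \frac{1}{11 + 3} + 24} = \frac{\left(2 \cdot 81 + 10\right) - 1}{2 \cdot 11 \cdot \frac{1}{14} + 24} = \frac{\left(162 + 10\right) - 1}{2 \cdot 11 \cdot \frac{1}{14} + 24} = \frac{172 - 1}{\frac{11}{7} + 24} = \frac{1}{\frac{179}{7}} \cdot 171 = \frac{7}{179} \cdot 171 = \frac{1197}{179}$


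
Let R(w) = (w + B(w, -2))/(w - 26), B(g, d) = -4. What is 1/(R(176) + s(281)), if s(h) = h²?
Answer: 75/5922161 ≈ 1.2664e-5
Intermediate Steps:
R(w) = (-4 + w)/(-26 + w) (R(w) = (w - 4)/(w - 26) = (-4 + w)/(-26 + w))
1/(R(176) + s(281)) = 1/((-4 + 176)/(-26 + 176) + 281²) = 1/(172/150 + 78961) = 1/((1/150)*172 + 78961) = 1/(86/75 + 78961) = 1/(5922161/75) = 75/5922161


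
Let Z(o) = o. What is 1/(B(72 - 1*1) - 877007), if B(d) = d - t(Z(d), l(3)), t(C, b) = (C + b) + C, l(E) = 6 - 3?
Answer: -1/877081 ≈ -1.1401e-6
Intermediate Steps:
l(E) = 3
t(C, b) = b + 2*C
B(d) = -3 - d (B(d) = d - (3 + 2*d) = d + (-3 - 2*d) = -3 - d)
1/(B(72 - 1*1) - 877007) = 1/((-3 - (72 - 1*1)) - 877007) = 1/((-3 - (72 - 1)) - 877007) = 1/((-3 - 1*71) - 877007) = 1/((-3 - 71) - 877007) = 1/(-74 - 877007) = 1/(-877081) = -1/877081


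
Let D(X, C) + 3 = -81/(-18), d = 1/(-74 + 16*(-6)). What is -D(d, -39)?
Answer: -3/2 ≈ -1.5000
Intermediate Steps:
d = -1/170 (d = 1/(-74 - 96) = 1/(-170) = -1/170 ≈ -0.0058824)
D(X, C) = 3/2 (D(X, C) = -3 - 81/(-18) = -3 - 81*(-1/18) = -3 + 9/2 = 3/2)
-D(d, -39) = -1*3/2 = -3/2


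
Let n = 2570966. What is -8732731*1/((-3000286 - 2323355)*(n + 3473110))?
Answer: 8732731/32176490800716 ≈ 2.7140e-7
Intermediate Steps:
-8732731*1/((-3000286 - 2323355)*(n + 3473110)) = -8732731*1/((-3000286 - 2323355)*(2570966 + 3473110)) = -8732731/(6044076*(-5323641)) = -8732731/(-32176490800716) = -8732731*(-1/32176490800716) = 8732731/32176490800716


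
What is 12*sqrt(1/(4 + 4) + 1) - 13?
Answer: -13 + 9*sqrt(2) ≈ -0.27208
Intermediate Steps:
12*sqrt(1/(4 + 4) + 1) - 13 = 12*sqrt(1/8 + 1) - 13 = 12*sqrt(9/8) - 13 = 12*(3*sqrt(2)/4) - 13 = 9*sqrt(2) - 13 = -13 + 9*sqrt(2)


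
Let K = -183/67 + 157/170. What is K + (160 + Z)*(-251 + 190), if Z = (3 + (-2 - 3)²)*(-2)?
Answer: -72278751/11390 ≈ -6345.8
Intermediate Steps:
Z = -56 (Z = (3 + (-5)²)*(-2) = (3 + 25)*(-2) = 28*(-2) = -56)
K = -20591/11390 (K = -183*1/67 + 157*(1/170) = -183/67 + 157/170 = -20591/11390 ≈ -1.8078)
K + (160 + Z)*(-251 + 190) = -20591/11390 + (160 - 56)*(-251 + 190) = -20591/11390 + 104*(-61) = -20591/11390 - 6344 = -72278751/11390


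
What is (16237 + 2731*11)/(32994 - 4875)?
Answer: 15426/9373 ≈ 1.6458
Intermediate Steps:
(16237 + 2731*11)/(32994 - 4875) = (16237 + 30041)/28119 = 46278*(1/28119) = 15426/9373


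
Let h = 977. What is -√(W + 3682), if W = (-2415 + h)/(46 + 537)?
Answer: -12*√8684951/583 ≈ -60.659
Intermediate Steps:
W = -1438/583 (W = (-2415 + 977)/(46 + 537) = -1438/583 ≈ -2.4666)
-√(W + 3682) = -√(-1438/583 + 3682) = -√(2145168/583) = -12*√8684951/583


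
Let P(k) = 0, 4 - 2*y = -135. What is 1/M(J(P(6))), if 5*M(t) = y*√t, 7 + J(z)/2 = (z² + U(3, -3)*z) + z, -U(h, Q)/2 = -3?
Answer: -5*I*√14/973 ≈ -0.019227*I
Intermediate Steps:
y = 139/2 (y = 2 - ½*(-135) = 2 + 135/2 = 139/2 ≈ 69.500)
U(h, Q) = 6 (U(h, Q) = -2*(-3) = 6)
J(z) = -14 + 2*z² + 14*z (J(z) = -14 + 2*((z² + 6*z) + z) = -14 + 2*(z² + 7*z) = -14 + (2*z² + 14*z) = -14 + 2*z² + 14*z)
M(t) = 139*√t/10 (M(t) = (139*√t/2)/5 = 139*√t/10)
1/M(J(P(6))) = 1/(139*√(-14 + 2*0² + 14*0)/10) = 1/(139*√(-14 + 2*0 + 0)/10) = 1/(139*√(-14 + 0 + 0)/10) = 1/(139*√(-14)/10) = 1/(139*(I*√14)/10) = 1/(139*I*√14/10) = -5*I*√14/973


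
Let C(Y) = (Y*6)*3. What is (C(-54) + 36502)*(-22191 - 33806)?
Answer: -1989573410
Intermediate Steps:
C(Y) = 18*Y (C(Y) = (6*Y)*3 = 18*Y)
(C(-54) + 36502)*(-22191 - 33806) = (18*(-54) + 36502)*(-22191 - 33806) = (-972 + 36502)*(-55997) = 35530*(-55997) = -1989573410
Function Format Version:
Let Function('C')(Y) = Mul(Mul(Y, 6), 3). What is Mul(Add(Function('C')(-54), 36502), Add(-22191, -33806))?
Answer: -1989573410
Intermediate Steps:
Function('C')(Y) = Mul(18, Y) (Function('C')(Y) = Mul(Mul(6, Y), 3) = Mul(18, Y))
Mul(Add(Function('C')(-54), 36502), Add(-22191, -33806)) = Mul(Add(Mul(18, -54), 36502), Add(-22191, -33806)) = Mul(Add(-972, 36502), -55997) = Mul(35530, -55997) = -1989573410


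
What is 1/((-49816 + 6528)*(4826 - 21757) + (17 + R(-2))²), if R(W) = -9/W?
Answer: 4/2931638361 ≈ 1.3644e-9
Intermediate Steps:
1/((-49816 + 6528)*(4826 - 21757) + (17 + R(-2))²) = 1/((-49816 + 6528)*(4826 - 21757) + (17 - 9/(-2))²) = 1/(-43288*(-16931) + (17 - 9*(-½))²) = 1/(732909128 + (17 + 9/2)²) = 1/(732909128 + (43/2)²) = 1/(732909128 + 1849/4) = 1/(2931638361/4) = 4/2931638361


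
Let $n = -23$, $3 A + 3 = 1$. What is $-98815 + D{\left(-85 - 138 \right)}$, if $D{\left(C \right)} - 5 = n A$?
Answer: $- \frac{296384}{3} \approx -98795.0$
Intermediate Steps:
$A = - \frac{2}{3}$ ($A = -1 + \frac{1}{3} \cdot 1 = -1 + \frac{1}{3} = - \frac{2}{3} \approx -0.66667$)
$D{\left(C \right)} = \frac{61}{3}$ ($D{\left(C \right)} = 5 - - \frac{46}{3} = 5 + \frac{46}{3} = \frac{61}{3}$)
$-98815 + D{\left(-85 - 138 \right)} = -98815 + \frac{61}{3} = - \frac{296384}{3}$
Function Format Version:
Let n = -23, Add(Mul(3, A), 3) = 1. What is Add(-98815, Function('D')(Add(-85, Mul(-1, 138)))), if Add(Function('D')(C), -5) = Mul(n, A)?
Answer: Rational(-296384, 3) ≈ -98795.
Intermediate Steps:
A = Rational(-2, 3) (A = Add(-1, Mul(Rational(1, 3), 1)) = Add(-1, Rational(1, 3)) = Rational(-2, 3) ≈ -0.66667)
Function('D')(C) = Rational(61, 3) (Function('D')(C) = Add(5, Mul(-23, Rational(-2, 3))) = Add(5, Rational(46, 3)) = Rational(61, 3))
Add(-98815, Function('D')(Add(-85, Mul(-1, 138)))) = Add(-98815, Rational(61, 3)) = Rational(-296384, 3)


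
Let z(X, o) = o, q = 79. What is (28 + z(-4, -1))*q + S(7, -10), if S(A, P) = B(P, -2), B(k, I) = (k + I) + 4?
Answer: 2125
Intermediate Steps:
B(k, I) = 4 + I + k (B(k, I) = (I + k) + 4 = 4 + I + k)
S(A, P) = 2 + P (S(A, P) = 4 - 2 + P = 2 + P)
(28 + z(-4, -1))*q + S(7, -10) = (28 - 1)*79 + (2 - 10) = 27*79 - 8 = 2133 - 8 = 2125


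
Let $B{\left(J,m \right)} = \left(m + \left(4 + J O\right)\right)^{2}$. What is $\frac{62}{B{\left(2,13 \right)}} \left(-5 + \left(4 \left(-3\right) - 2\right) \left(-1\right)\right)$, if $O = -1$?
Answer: $\frac{62}{25} \approx 2.48$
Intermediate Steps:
$B{\left(J,m \right)} = \left(4 + m - J\right)^{2}$ ($B{\left(J,m \right)} = \left(m + \left(4 + J \left(-1\right)\right)\right)^{2} = \left(m - \left(-4 + J\right)\right)^{2} = \left(4 + m - J\right)^{2}$)
$\frac{62}{B{\left(2,13 \right)}} \left(-5 + \left(4 \left(-3\right) - 2\right) \left(-1\right)\right) = \frac{62}{\left(4 + 13 - 2\right)^{2}} \left(-5 + \left(4 \left(-3\right) - 2\right) \left(-1\right)\right) = \frac{62}{\left(4 + 13 - 2\right)^{2}} \left(-5 + \left(-12 - 2\right) \left(-1\right)\right) = \frac{62}{15^{2}} \left(-5 - -14\right) = \frac{62}{225} \left(-5 + 14\right) = 62 \cdot \frac{1}{225} \cdot 9 = \frac{62}{225} \cdot 9 = \frac{62}{25}$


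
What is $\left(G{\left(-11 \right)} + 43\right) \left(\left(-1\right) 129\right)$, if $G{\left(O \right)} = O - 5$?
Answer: $-3483$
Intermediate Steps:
$G{\left(O \right)} = -5 + O$ ($G{\left(O \right)} = O - 5 = -5 + O$)
$\left(G{\left(-11 \right)} + 43\right) \left(\left(-1\right) 129\right) = \left(\left(-5 - 11\right) + 43\right) \left(\left(-1\right) 129\right) = \left(-16 + 43\right) \left(-129\right) = 27 \left(-129\right) = -3483$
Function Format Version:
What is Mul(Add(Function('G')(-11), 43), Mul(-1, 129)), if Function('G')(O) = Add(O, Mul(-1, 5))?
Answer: -3483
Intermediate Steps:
Function('G')(O) = Add(-5, O) (Function('G')(O) = Add(O, -5) = Add(-5, O))
Mul(Add(Function('G')(-11), 43), Mul(-1, 129)) = Mul(Add(Add(-5, -11), 43), Mul(-1, 129)) = Mul(Add(-16, 43), -129) = Mul(27, -129) = -3483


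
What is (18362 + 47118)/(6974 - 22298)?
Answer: -16370/3831 ≈ -4.2730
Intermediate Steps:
(18362 + 47118)/(6974 - 22298) = 65480/(-15324) = 65480*(-1/15324) = -16370/3831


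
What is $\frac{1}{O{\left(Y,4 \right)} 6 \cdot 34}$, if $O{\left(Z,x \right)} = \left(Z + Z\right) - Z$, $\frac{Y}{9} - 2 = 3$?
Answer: $\frac{1}{9180} \approx 0.00010893$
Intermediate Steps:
$Y = 45$ ($Y = 18 + 9 \cdot 3 = 18 + 27 = 45$)
$O{\left(Z,x \right)} = Z$ ($O{\left(Z,x \right)} = 2 Z - Z = Z$)
$\frac{1}{O{\left(Y,4 \right)} 6 \cdot 34} = \frac{1}{45 \cdot 6 \cdot 34} = \frac{1}{270 \cdot 34} = \frac{1}{9180}$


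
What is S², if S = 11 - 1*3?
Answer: 64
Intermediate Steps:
S = 8 (S = 11 - 3 = 8)
S² = 8² = 64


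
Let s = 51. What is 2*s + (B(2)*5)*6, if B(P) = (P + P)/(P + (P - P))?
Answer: 162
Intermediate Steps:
B(P) = 2 (B(P) = (2*P)/(P + 0) = (2*P)/P = 2)
2*s + (B(2)*5)*6 = 2*51 + (2*5)*6 = 102 + 10*6 = 102 + 60 = 162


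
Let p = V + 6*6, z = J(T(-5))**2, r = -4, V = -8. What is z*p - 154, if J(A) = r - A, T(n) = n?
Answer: -126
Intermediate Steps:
J(A) = -4 - A
z = 1 (z = (-4 - 1*(-5))**2 = (-4 + 5)**2 = 1**2 = 1)
p = 28 (p = -8 + 6*6 = -8 + 36 = 28)
z*p - 154 = 1*28 - 154 = 28 - 154 = -126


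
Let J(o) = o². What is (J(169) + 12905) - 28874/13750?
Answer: 285064313/6875 ≈ 41464.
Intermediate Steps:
(J(169) + 12905) - 28874/13750 = (169² + 12905) - 28874/13750 = (28561 + 12905) - 28874*1/13750 = 41466 - 14437/6875 = 285064313/6875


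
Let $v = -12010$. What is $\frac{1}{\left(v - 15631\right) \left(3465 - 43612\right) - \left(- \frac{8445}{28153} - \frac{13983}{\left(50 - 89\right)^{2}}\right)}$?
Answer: $\frac{14273571}{15839427935016365} \approx 9.0114 \cdot 10^{-10}$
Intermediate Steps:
$\frac{1}{\left(v - 15631\right) \left(3465 - 43612\right) - \left(- \frac{8445}{28153} - \frac{13983}{\left(50 - 89\right)^{2}}\right)} = \frac{1}{\left(-12010 - 15631\right) \left(3465 - 43612\right) - \left(- \frac{8445}{28153} - \frac{13983}{\left(50 - 89\right)^{2}}\right)} = \frac{1}{\left(-27641\right) \left(-40147\right) - \left(- \frac{8445}{28153} - \frac{13983}{\left(-39\right)^{2}}\right)} = \frac{1}{1109703227 + \left(\frac{8445}{28153} + \frac{13983}{1521}\right)} = \frac{1}{1109703227 + \left(\frac{8445}{28153} + 13983 \cdot \frac{1}{1521}\right)} = \frac{1}{1109703227 + \left(\frac{8445}{28153} + \frac{4661}{507}\right)} = \frac{1}{1109703227 + \frac{135502748}{14273571}} = \frac{1}{\frac{15839427935016365}{14273571}} = \frac{14273571}{15839427935016365}$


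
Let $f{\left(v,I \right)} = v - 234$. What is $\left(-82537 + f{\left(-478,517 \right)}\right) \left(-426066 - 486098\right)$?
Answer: $75936740836$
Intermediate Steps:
$f{\left(v,I \right)} = -234 + v$ ($f{\left(v,I \right)} = v - 234 = -234 + v$)
$\left(-82537 + f{\left(-478,517 \right)}\right) \left(-426066 - 486098\right) = \left(-82537 - 712\right) \left(-426066 - 486098\right) = \left(-82537 - 712\right) \left(-912164\right) = \left(-83249\right) \left(-912164\right) = 75936740836$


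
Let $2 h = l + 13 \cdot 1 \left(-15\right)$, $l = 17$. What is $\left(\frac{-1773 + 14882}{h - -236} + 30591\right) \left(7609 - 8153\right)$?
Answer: $- \frac{2453432384}{147} \approx -1.669 \cdot 10^{7}$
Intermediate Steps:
$h = -89$ ($h = \frac{17 + 13 \cdot 1 \left(-15\right)}{2} = \frac{17 + 13 \left(-15\right)}{2} = \frac{17 - 195}{2} = \frac{1}{2} \left(-178\right) = -89$)
$\left(\frac{-1773 + 14882}{h - -236} + 30591\right) \left(7609 - 8153\right) = \left(\frac{-1773 + 14882}{-89 - -236} + 30591\right) \left(7609 - 8153\right) = \left(\frac{13109}{-89 + 236} + 30591\right) \left(-544\right) = \left(\frac{13109}{147} + 30591\right) \left(-544\right) = \frac{4509986}{147} \left(-544\right) = - \frac{2453432384}{147}$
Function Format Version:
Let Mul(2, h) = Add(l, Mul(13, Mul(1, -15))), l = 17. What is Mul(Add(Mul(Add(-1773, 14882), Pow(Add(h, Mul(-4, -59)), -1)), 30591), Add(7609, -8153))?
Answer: Rational(-2453432384, 147) ≈ -1.6690e+7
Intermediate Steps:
h = -89 (h = Mul(Rational(1, 2), Add(17, Mul(13, Mul(1, -15)))) = Mul(Rational(1, 2), Add(17, Mul(13, -15))) = Mul(Rational(1, 2), Add(17, -195)) = Mul(Rational(1, 2), -178) = -89)
Mul(Add(Mul(Add(-1773, 14882), Pow(Add(h, Mul(-4, -59)), -1)), 30591), Add(7609, -8153)) = Mul(Add(Mul(Add(-1773, 14882), Pow(Add(-89, Mul(-4, -59)), -1)), 30591), Add(7609, -8153)) = Mul(Add(Mul(13109, Pow(Add(-89, 236), -1)), 30591), -544) = Mul(Add(Mul(13109, Pow(147, -1)), 30591), -544) = Mul(Add(Mul(13109, Rational(1, 147)), 30591), -544) = Mul(Add(Rational(13109, 147), 30591), -544) = Mul(Rational(4509986, 147), -544) = Rational(-2453432384, 147)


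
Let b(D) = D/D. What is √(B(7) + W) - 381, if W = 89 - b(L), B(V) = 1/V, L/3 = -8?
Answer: -381 + √4319/7 ≈ -371.61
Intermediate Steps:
L = -24 (L = 3*(-8) = -24)
b(D) = 1
W = 88 (W = 89 - 1*1 = 89 - 1 = 88)
√(B(7) + W) - 381 = √(1/7 + 88) - 381 = √(⅐ + 88) - 381 = √(617/7) - 381 = √4319/7 - 381 = -381 + √4319/7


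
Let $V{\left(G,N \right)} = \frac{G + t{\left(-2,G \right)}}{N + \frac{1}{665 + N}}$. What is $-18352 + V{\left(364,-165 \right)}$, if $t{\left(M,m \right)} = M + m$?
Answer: $- \frac{1514384648}{82499} \approx -18356.0$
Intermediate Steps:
$V{\left(G,N \right)} = \frac{-2 + 2 G}{N + \frac{1}{665 + N}}$ ($V{\left(G,N \right)} = \frac{G + \left(-2 + G\right)}{N + \frac{1}{665 + N}} = \frac{-2 + 2 G}{N + \frac{1}{665 + N}}$)
$-18352 + V{\left(364,-165 \right)} = -18352 + \frac{-1330 + 1330 \cdot 364 + 364 \left(-165\right) - 165 \left(-2 + 364\right)}{1 + \left(-165\right)^{2} + 665 \left(-165\right)} = -18352 + \frac{-1330 + 484120 - 60060 - 59730}{1 + 27225 - 109725} = -18352 + \frac{-1330 + 484120 - 60060 - 59730}{-82499} = -18352 - \frac{363000}{82499} = - \frac{1514384648}{82499}$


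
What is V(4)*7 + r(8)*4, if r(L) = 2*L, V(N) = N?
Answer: 92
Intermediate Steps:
V(4)*7 + r(8)*4 = 4*7 + (2*8)*4 = 28 + 16*4 = 28 + 64 = 92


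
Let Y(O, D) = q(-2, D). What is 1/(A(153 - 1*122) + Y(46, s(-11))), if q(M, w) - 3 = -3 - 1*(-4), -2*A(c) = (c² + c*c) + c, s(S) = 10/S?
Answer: -2/1945 ≈ -0.0010283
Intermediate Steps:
A(c) = -c² - c/2 (A(c) = -((c² + c*c) + c)/2 = -((c² + c²) + c)/2 = -(2*c² + c)/2 = -(c + 2*c²)/2 = -c² - c/2)
q(M, w) = 4 (q(M, w) = 3 + (-3 - 1*(-4)) = 3 + (-3 + 4) = 3 + 1 = 4)
Y(O, D) = 4
1/(A(153 - 1*122) + Y(46, s(-11))) = 1/(-(153 - 1*122)*(½ + (153 - 1*122)) + 4) = 1/(-(153 - 122)*(½ + (153 - 122)) + 4) = 1/(-1*31*(½ + 31) + 4) = 1/(-1*31*63/2 + 4) = 1/(-1953/2 + 4) = 1/(-1945/2) = -2/1945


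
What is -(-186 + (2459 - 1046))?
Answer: -1227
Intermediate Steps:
-(-186 + (2459 - 1046)) = -(-186 + 1413) = -1*1227 = -1227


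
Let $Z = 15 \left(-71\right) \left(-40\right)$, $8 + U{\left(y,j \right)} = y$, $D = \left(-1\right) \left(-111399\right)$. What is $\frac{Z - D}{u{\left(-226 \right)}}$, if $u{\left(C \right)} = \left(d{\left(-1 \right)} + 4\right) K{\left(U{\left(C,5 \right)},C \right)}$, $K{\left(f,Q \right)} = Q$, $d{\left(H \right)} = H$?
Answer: $\frac{22933}{226} \approx 101.47$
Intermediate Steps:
$D = 111399$
$U{\left(y,j \right)} = -8 + y$
$Z = 42600$ ($Z = \left(-1065\right) \left(-40\right) = 42600$)
$u{\left(C \right)} = 3 C$ ($u{\left(C \right)} = \left(-1 + 4\right) C = 3 C$)
$\frac{Z - D}{u{\left(-226 \right)}} = \frac{42600 - 111399}{3 \left(-226\right)} = \frac{42600 - 111399}{-678} = \left(-68799\right) \left(- \frac{1}{678}\right) = \frac{22933}{226}$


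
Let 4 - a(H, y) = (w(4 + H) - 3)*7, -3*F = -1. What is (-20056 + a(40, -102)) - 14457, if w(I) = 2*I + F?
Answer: -105319/3 ≈ -35106.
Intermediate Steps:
F = ⅓ (F = -⅓*(-1) = ⅓ ≈ 0.33333)
w(I) = ⅓ + 2*I (w(I) = 2*I + ⅓ = ⅓ + 2*I)
a(H, y) = -100/3 - 14*H (a(H, y) = 4 - ((⅓ + 2*(4 + H)) - 3)*7 = 4 - ((⅓ + (8 + 2*H)) - 3)*7 = 4 - ((25/3 + 2*H) - 3)*7 = 4 - (16/3 + 2*H)*7 = 4 - (112/3 + 14*H) = 4 + (-112/3 - 14*H) = -100/3 - 14*H)
(-20056 + a(40, -102)) - 14457 = (-20056 + (-100/3 - 14*40)) - 14457 = (-20056 + (-100/3 - 560)) - 14457 = (-20056 - 1780/3) - 14457 = -61948/3 - 14457 = -105319/3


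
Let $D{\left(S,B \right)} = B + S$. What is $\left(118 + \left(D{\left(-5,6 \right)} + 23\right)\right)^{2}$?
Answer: $20164$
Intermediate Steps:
$\left(118 + \left(D{\left(-5,6 \right)} + 23\right)\right)^{2} = \left(118 + \left(\left(6 - 5\right) + 23\right)\right)^{2} = \left(118 + \left(1 + 23\right)\right)^{2} = \left(118 + 24\right)^{2} = 142^{2} = 20164$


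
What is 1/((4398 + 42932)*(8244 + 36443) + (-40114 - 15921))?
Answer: 1/2114979675 ≈ 4.7282e-10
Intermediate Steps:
1/((4398 + 42932)*(8244 + 36443) + (-40114 - 15921)) = 1/(47330*44687 - 56035) = 1/(2115035710 - 56035) = 1/2114979675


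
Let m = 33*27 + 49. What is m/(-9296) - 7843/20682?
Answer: -11543701/24032484 ≈ -0.48034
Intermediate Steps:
m = 940 (m = 891 + 49 = 940)
m/(-9296) - 7843/20682 = 940/(-9296) - 7843/20682 = 940*(-1/9296) - 7843*1/20682 = -235/2324 - 7843/20682 = -11543701/24032484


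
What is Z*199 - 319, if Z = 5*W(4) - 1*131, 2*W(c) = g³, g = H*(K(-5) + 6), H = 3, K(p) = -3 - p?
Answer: 6851052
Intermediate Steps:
g = 24 (g = 3*((-3 - 1*(-5)) + 6) = 3*((-3 + 5) + 6) = 3*(2 + 6) = 3*8 = 24)
W(c) = 6912 (W(c) = (½)*24³ = (½)*13824 = 6912)
Z = 34429 (Z = 5*6912 - 1*131 = 34560 - 131 = 34429)
Z*199 - 319 = 34429*199 - 319 = 6851371 - 319 = 6851052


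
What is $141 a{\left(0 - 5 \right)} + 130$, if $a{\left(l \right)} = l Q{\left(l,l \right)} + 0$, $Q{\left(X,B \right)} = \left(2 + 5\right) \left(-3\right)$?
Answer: $14935$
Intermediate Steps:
$Q{\left(X,B \right)} = -21$ ($Q{\left(X,B \right)} = 7 \left(-3\right) = -21$)
$a{\left(l \right)} = - 21 l$ ($a{\left(l \right)} = l \left(-21\right) + 0 = - 21 l + 0 = - 21 l$)
$141 a{\left(0 - 5 \right)} + 130 = 141 \left(- 21 \left(0 - 5\right)\right) + 130 = 141 \left(\left(-21\right) \left(-5\right)\right) + 130 = 141 \cdot 105 + 130 = 14805 + 130 = 14935$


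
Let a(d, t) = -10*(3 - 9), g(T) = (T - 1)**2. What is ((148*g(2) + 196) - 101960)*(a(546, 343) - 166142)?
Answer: 16876588512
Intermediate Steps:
g(T) = (-1 + T)**2
a(d, t) = 60 (a(d, t) = -10*(-6) = 60)
((148*g(2) + 196) - 101960)*(a(546, 343) - 166142) = ((148*(-1 + 2)**2 + 196) - 101960)*(60 - 166142) = ((148*1**2 + 196) - 101960)*(-166082) = ((148*1 + 196) - 101960)*(-166082) = ((148 + 196) - 101960)*(-166082) = (344 - 101960)*(-166082) = -101616*(-166082) = 16876588512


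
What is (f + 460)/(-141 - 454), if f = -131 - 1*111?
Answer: -218/595 ≈ -0.36639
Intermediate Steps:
f = -242 (f = -131 - 111 = -242)
(f + 460)/(-141 - 454) = (-242 + 460)/(-141 - 454) = 218/(-595) = 218*(-1/595) = -218/595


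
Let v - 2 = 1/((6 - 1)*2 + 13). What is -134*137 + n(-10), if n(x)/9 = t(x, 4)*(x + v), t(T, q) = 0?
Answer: -18358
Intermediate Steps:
v = 47/23 (v = 2 + 1/((6 - 1)*2 + 13) = 2 + 1/(5*2 + 13) = 2 + 1/(10 + 13) = 2 + 1/23 = 47/23 ≈ 2.0435)
n(x) = 0 (n(x) = 9*(0*(x + 47/23)) = 9*(0*(47/23 + x)) = 9*0 = 0)
-134*137 + n(-10) = -134*137 + 0 = -18358 + 0 = -18358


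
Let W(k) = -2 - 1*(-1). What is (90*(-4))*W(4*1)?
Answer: 360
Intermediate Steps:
W(k) = -1 (W(k) = -2 + 1 = -1)
(90*(-4))*W(4*1) = (90*(-4))*(-1) = -360*(-1) = 360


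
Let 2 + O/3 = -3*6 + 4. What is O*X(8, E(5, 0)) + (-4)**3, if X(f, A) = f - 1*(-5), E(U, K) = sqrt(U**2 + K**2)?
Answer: -688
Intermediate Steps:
E(U, K) = sqrt(K**2 + U**2)
X(f, A) = 5 + f (X(f, A) = f + 5 = 5 + f)
O = -48 (O = -6 + 3*(-3*6 + 4) = -6 + 3*(-18 + 4) = -6 + 3*(-14) = -6 - 42 = -48)
O*X(8, E(5, 0)) + (-4)**3 = -48*(5 + 8) + (-4)**3 = -48*13 - 64 = -624 - 64 = -688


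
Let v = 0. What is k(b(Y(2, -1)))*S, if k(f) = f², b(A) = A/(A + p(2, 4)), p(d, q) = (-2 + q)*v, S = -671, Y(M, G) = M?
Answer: -671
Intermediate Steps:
p(d, q) = 0 (p(d, q) = (-2 + q)*0 = 0)
b(A) = 1 (b(A) = A/(A + 0) = A/A = 1)
k(b(Y(2, -1)))*S = 1²*(-671) = 1*(-671) = -671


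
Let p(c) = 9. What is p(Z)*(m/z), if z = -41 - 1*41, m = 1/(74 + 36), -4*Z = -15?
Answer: -9/9020 ≈ -0.00099778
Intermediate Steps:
Z = 15/4 (Z = -¼*(-15) = 15/4 ≈ 3.7500)
m = 1/110 ≈ 0.0090909
z = -82 (z = -41 - 41 = -82)
p(Z)*(m/z) = 9*((1/110)/(-82)) = 9*((1/110)*(-1/82)) = 9*(-1/9020) = -9/9020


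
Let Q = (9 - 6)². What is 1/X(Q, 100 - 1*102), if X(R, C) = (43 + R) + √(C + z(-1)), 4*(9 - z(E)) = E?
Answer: 208/10787 - 2*√29/10787 ≈ 0.018284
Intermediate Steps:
z(E) = 9 - E/4
Q = 9 (Q = 3² = 9)
X(R, C) = 43 + R + √(37/4 + C) (X(R, C) = (43 + R) + √(C + (9 - ¼*(-1))) = (43 + R) + √(C + (9 + ¼)) = (43 + R) + √(C + 37/4) = (43 + R) + √(37/4 + C) = 43 + R + √(37/4 + C))
1/X(Q, 100 - 1*102) = 1/(43 + 9 + √(37 + 4*(100 - 1*102))/2) = 1/(43 + 9 + √(37 + 4*(100 - 102))/2) = 1/(43 + 9 + √(37 + 4*(-2))/2) = 1/(43 + 9 + √(37 - 8)/2) = 1/(43 + 9 + √29/2) = 1/(52 + √29/2)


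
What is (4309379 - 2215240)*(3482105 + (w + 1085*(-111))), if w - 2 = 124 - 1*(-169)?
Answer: 7040422023135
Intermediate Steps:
w = 295 (w = 2 + (124 - 1*(-169)) = 2 + (124 + 169) = 2 + 293 = 295)
(4309379 - 2215240)*(3482105 + (w + 1085*(-111))) = (4309379 - 2215240)*(3482105 + (295 + 1085*(-111))) = 2094139*(3482105 + (295 - 120435)) = 2094139*(3482105 - 120140) = 2094139*3361965 = 7040422023135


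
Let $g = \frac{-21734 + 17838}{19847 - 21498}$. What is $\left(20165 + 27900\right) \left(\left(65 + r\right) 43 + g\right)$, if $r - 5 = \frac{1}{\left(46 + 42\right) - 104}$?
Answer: $\frac{3821335871695}{26416} \approx 1.4466 \cdot 10^{8}$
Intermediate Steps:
$r = \frac{79}{16}$ ($r = 5 + \frac{1}{\left(46 + 42\right) - 104} = 5 + \frac{1}{88 - 104} = 5 + \frac{1}{-16} = 5 - \frac{1}{16} = \frac{79}{16} \approx 4.9375$)
$g = \frac{3896}{1651}$ ($g = - \frac{3896}{-1651} = \left(-3896\right) \left(- \frac{1}{1651}\right) = \frac{3896}{1651} \approx 2.3598$)
$\left(20165 + 27900\right) \left(\left(65 + r\right) 43 + g\right) = \left(20165 + 27900\right) \left(\left(65 + \frac{79}{16}\right) 43 + \frac{3896}{1651}\right) = 48065 \left(\frac{1119}{16} \cdot 43 + \frac{3896}{1651}\right) = 48065 \left(\frac{48117}{16} + \frac{3896}{1651}\right) = 48065 \cdot \frac{79503503}{26416} = \frac{3821335871695}{26416}$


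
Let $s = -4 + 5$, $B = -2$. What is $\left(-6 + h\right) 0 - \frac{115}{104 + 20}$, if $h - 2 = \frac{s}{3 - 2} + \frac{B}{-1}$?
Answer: $- \frac{115}{124} \approx -0.92742$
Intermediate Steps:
$s = 1$
$h = 5$ ($h = 2 + \left(1 \frac{1}{3 - 2} - \frac{2}{-1}\right) = 2 + \left(1 \cdot 1^{-1} - -2\right) = 2 + \left(1 \cdot 1 + 2\right) = 2 + \left(1 + 2\right) = 2 + 3 = 5$)
$\left(-6 + h\right) 0 - \frac{115}{104 + 20} = \left(-6 + 5\right) 0 - \frac{115}{104 + 20} = \left(-1\right) 0 - \frac{115}{124} = 0 - \frac{115}{124} = - \frac{115}{124}$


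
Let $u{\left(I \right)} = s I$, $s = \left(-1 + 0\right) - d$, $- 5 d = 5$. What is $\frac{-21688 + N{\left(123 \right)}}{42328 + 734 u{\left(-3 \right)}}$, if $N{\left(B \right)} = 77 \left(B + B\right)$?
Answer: $- \frac{1373}{21164} \approx -0.064874$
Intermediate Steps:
$d = -1$ ($d = \left(- \frac{1}{5}\right) 5 = -1$)
$s = 0$ ($s = \left(-1 + 0\right) - -1 = -1 + 1 = 0$)
$N{\left(B \right)} = 154 B$ ($N{\left(B \right)} = 77 \cdot 2 B = 154 B$)
$u{\left(I \right)} = 0$ ($u{\left(I \right)} = 0 I = 0$)
$\frac{-21688 + N{\left(123 \right)}}{42328 + 734 u{\left(-3 \right)}} = \frac{-21688 + 154 \cdot 123}{42328 + 734 \cdot 0} = \frac{-21688 + 18942}{42328 + 0} = - \frac{2746}{42328} = \left(-2746\right) \frac{1}{42328} = - \frac{1373}{21164}$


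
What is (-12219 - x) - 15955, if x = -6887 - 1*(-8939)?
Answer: -30226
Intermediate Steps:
x = 2052 (x = -6887 + 8939 = 2052)
(-12219 - x) - 15955 = (-12219 - 1*2052) - 15955 = (-12219 - 2052) - 15955 = -14271 - 15955 = -30226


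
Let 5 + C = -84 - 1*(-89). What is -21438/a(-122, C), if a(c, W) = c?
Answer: 10719/61 ≈ 175.72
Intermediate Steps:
C = 0 (C = -5 + (-84 - 1*(-89)) = -5 + (-84 + 89) = -5 + 5 = 0)
-21438/a(-122, C) = -21438/(-122) = -21438*(-1/122) = 10719/61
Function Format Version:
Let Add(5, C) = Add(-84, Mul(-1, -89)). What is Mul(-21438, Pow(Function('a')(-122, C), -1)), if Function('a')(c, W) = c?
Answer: Rational(10719, 61) ≈ 175.72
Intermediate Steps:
C = 0 (C = Add(-5, Add(-84, Mul(-1, -89))) = Add(-5, Add(-84, 89)) = Add(-5, 5) = 0)
Mul(-21438, Pow(Function('a')(-122, C), -1)) = Mul(-21438, Pow(-122, -1)) = Mul(-21438, Rational(-1, 122)) = Rational(10719, 61)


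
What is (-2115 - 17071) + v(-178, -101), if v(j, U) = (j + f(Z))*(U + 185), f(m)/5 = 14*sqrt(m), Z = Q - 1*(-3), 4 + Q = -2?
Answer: -34138 + 5880*I*sqrt(3) ≈ -34138.0 + 10184.0*I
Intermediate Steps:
Q = -6 (Q = -4 - 2 = -6)
Z = -3 (Z = -6 - 1*(-3) = -6 + 3 = -3)
f(m) = 70*sqrt(m) (f(m) = 5*(14*sqrt(m)) = 70*sqrt(m))
v(j, U) = (185 + U)*(j + 70*I*sqrt(3)) (v(j, U) = (j + 70*sqrt(-3))*(U + 185) = (j + 70*(I*sqrt(3)))*(185 + U) = (j + 70*I*sqrt(3))*(185 + U) = (185 + U)*(j + 70*I*sqrt(3)))
(-2115 - 17071) + v(-178, -101) = (-2115 - 17071) + (185*(-178) - 101*(-178) + 12950*I*sqrt(3) + 70*I*(-101)*sqrt(3)) = -19186 + (-32930 + 17978 + 12950*I*sqrt(3) - 7070*I*sqrt(3)) = -19186 + (-14952 + 5880*I*sqrt(3)) = -34138 + 5880*I*sqrt(3)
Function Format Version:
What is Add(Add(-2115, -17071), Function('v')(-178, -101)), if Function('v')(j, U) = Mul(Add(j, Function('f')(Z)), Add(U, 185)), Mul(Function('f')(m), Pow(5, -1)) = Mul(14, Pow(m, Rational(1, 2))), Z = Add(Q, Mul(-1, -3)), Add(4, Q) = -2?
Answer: Add(-34138, Mul(5880, I, Pow(3, Rational(1, 2)))) ≈ Add(-34138., Mul(10184., I))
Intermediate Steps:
Q = -6 (Q = Add(-4, -2) = -6)
Z = -3 (Z = Add(-6, Mul(-1, -3)) = Add(-6, 3) = -3)
Function('f')(m) = Mul(70, Pow(m, Rational(1, 2))) (Function('f')(m) = Mul(5, Mul(14, Pow(m, Rational(1, 2)))) = Mul(70, Pow(m, Rational(1, 2))))
Function('v')(j, U) = Mul(Add(185, U), Add(j, Mul(70, I, Pow(3, Rational(1, 2))))) (Function('v')(j, U) = Mul(Add(j, Mul(70, Pow(-3, Rational(1, 2)))), Add(U, 185)) = Mul(Add(j, Mul(70, Mul(I, Pow(3, Rational(1, 2))))), Add(185, U)) = Mul(Add(j, Mul(70, I, Pow(3, Rational(1, 2)))), Add(185, U)) = Mul(Add(185, U), Add(j, Mul(70, I, Pow(3, Rational(1, 2))))))
Add(Add(-2115, -17071), Function('v')(-178, -101)) = Add(Add(-2115, -17071), Add(Mul(185, -178), Mul(-101, -178), Mul(12950, I, Pow(3, Rational(1, 2))), Mul(70, I, -101, Pow(3, Rational(1, 2))))) = Add(-19186, Add(-32930, 17978, Mul(12950, I, Pow(3, Rational(1, 2))), Mul(-7070, I, Pow(3, Rational(1, 2))))) = Add(-19186, Add(-14952, Mul(5880, I, Pow(3, Rational(1, 2))))) = Add(-34138, Mul(5880, I, Pow(3, Rational(1, 2))))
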